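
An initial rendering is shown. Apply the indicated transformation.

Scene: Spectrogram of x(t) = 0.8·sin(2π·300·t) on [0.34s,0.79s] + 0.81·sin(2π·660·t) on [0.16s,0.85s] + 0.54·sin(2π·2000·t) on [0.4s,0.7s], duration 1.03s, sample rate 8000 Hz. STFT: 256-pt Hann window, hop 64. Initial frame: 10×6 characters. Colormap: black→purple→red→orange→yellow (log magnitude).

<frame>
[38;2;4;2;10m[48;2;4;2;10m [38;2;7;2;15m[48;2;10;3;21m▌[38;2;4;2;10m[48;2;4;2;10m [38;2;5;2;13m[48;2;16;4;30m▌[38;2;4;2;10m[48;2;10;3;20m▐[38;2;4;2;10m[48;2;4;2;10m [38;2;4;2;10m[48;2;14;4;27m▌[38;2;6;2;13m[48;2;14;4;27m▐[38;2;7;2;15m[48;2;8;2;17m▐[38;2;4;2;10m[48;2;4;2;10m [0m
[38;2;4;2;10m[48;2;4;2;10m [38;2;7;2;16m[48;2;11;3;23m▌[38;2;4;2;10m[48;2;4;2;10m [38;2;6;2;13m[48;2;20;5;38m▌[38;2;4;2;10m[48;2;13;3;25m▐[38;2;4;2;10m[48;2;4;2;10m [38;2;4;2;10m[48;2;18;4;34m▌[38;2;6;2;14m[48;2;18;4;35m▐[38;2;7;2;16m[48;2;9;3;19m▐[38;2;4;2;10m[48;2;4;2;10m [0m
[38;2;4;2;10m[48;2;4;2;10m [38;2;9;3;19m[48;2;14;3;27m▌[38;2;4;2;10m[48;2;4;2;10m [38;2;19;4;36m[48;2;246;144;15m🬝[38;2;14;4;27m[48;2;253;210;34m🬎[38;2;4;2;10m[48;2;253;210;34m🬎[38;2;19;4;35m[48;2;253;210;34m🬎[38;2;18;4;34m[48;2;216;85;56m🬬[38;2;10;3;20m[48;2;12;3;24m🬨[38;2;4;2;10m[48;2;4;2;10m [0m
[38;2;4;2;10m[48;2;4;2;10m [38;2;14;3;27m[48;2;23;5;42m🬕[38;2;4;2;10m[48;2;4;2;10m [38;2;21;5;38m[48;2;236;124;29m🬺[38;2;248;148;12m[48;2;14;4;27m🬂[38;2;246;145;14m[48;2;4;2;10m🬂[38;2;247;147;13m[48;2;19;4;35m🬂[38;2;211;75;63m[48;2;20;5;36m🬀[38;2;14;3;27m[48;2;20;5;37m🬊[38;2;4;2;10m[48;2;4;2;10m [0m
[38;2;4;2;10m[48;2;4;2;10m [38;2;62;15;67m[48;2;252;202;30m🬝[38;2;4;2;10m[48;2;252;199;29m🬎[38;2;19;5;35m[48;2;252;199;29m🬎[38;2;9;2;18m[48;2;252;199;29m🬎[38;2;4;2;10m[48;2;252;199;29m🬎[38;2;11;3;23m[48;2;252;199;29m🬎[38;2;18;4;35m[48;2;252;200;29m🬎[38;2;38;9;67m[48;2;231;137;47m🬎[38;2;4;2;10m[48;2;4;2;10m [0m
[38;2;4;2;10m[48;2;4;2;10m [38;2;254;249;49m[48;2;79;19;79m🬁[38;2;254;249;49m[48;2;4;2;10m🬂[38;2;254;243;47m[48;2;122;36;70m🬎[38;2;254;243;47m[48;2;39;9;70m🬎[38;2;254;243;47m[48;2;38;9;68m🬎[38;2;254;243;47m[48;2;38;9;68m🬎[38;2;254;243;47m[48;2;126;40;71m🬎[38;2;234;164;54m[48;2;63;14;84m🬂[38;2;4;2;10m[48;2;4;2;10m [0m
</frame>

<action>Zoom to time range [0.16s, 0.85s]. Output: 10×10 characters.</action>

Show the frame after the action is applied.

<frame>
[38;2;4;2;10m[48;2;4;2;10m [38;2;4;2;10m[48;2;4;2;10m [38;2;4;2;10m[48;2;5;2;13m▌[38;2;10;3;20m[48;2;15;4;29m▌[38;2;4;2;10m[48;2;4;2;10m [38;2;4;2;10m[48;2;4;2;10m [38;2;4;2;10m[48;2;4;2;10m [38;2;4;2;10m[48;2;5;2;12m▌[38;2;4;2;10m[48;2;14;4;26m▐[38;2;5;2;12m[48;2;6;2;13m▌[0m
[38;2;4;2;10m[48;2;4;2;10m [38;2;4;2;10m[48;2;4;2;10m [38;2;4;2;10m[48;2;6;2;13m▌[38;2;10;3;21m[48;2;16;4;31m▌[38;2;4;2;10m[48;2;4;2;10m [38;2;4;2;10m[48;2;4;2;10m [38;2;4;2;10m[48;2;4;2;10m [38;2;4;2;10m[48;2;5;2;13m▌[38;2;4;2;10m[48;2;15;4;29m▐[38;2;5;2;12m[48;2;6;2;13m▌[0m
[38;2;4;2;10m[48;2;4;2;10m [38;2;4;2;10m[48;2;4;2;10m [38;2;4;2;10m[48;2;6;2;13m▌[38;2;12;3;24m[48;2;20;5;37m▌[38;2;4;2;10m[48;2;4;2;10m [38;2;4;2;10m[48;2;4;2;10m [38;2;4;2;10m[48;2;4;2;10m [38;2;4;2;10m[48;2;6;2;13m▌[38;2;4;2;10m[48;2;17;4;33m▐[38;2;5;2;12m[48;2;6;2;14m▌[0m
[38;2;4;2;10m[48;2;4;2;10m [38;2;4;2;10m[48;2;4;2;10m [38;2;4;2;10m[48;2;6;2;14m▌[38;2;19;4;35m[48;2;30;7;54m🬕[38;2;4;2;10m[48;2;4;2;10m [38;2;4;2;10m[48;2;4;2;10m [38;2;4;2;10m[48;2;4;2;10m [38;2;4;2;10m[48;2;8;2;16m▌[38;2;4;2;10m[48;2;25;6;46m▐[38;2;6;2;13m[48;2;7;2;15m🬕[0m
[38;2;4;2;10m[48;2;4;2;10m [38;2;4;2;10m[48;2;4;2;10m [38;2;4;2;10m[48;2;7;2;15m▌[38;2;59;14;73m[48;2;253;210;34m🬝[38;2;4;2;10m[48;2;253;210;34m🬎[38;2;4;2;10m[48;2;253;210;34m🬎[38;2;4;2;10m[48;2;253;210;34m🬎[38;2;8;2;18m[48;2;253;210;34m🬎[38;2;23;6;37m[48;2;251;182;22m🬬[38;2;6;2;14m[48;2;7;2;16m🬕[0m
[38;2;4;2;10m[48;2;4;2;10m [38;2;4;2;10m[48;2;4;2;10m [38;2;4;2;11m[48;2;8;2;17m▌[38;2;250;152;10m[48;2;58;14;73m🬁[38;2;246;145;14m[48;2;4;2;10m🬂[38;2;246;145;14m[48;2;4;2;10m🬂[38;2;246;145;14m[48;2;4;2;10m🬂[38;2;246;146;13m[48;2;8;2;18m🬂[38;2;248;149;12m[48;2;23;6;37m🬀[38;2;7;2;16m[48;2;9;3;19m🬕[0m
[38;2;4;2;10m[48;2;4;2;10m [38;2;4;2;10m[48;2;4;2;10m [38;2;5;2;11m[48;2;11;3;22m▌[38;2;30;7;54m[48;2;19;4;35m🬉[38;2;4;2;10m[48;2;4;2;10m [38;2;4;2;10m[48;2;4;2;10m [38;2;4;2;10m[48;2;4;2;10m [38;2;4;2;10m[48;2;8;2;16m▌[38;2;25;6;46m[48;2;4;2;10m▌[38;2;10;3;20m[48;2;12;3;24m🬕[0m
[38;2;4;2;10m[48;2;6;2;14m🬎[38;2;4;2;10m[48;2;6;2;14m🬎[38;2;7;2;15m[48;2;18;4;34m▌[38;2;20;5;37m[48;2;12;3;24m▐[38;2;4;2;10m[48;2;7;2;15m🬎[38;2;4;2;10m[48;2;7;2;15m🬎[38;2;4;2;10m[48;2;7;2;15m🬎[38;2;4;2;10m[48;2;6;2;14m🬄[38;2;18;4;34m[48;2;5;2;12m▌[38;2;14;3;27m[48;2;20;5;37m🬆[0m
[38;2;253;224;39m[48;2;7;2;16m🬎[38;2;253;224;39m[48;2;7;2;16m🬎[38;2;253;224;39m[48;2;81;20;61m🬎[38;2;253;224;39m[48;2;23;5;42m🬎[38;2;253;224;39m[48;2;21;5;39m🬎[38;2;253;224;39m[48;2;21;5;39m🬎[38;2;253;224;39m[48;2;21;5;39m🬎[38;2;253;224;39m[48;2;21;5;38m🬎[38;2;253;224;39m[48;2;23;5;43m🬎[38;2;253;224;39m[48;2;124;31;84m🬎[0m
[38;2;4;2;10m[48;2;4;2;10m [38;2;4;2;10m[48;2;4;2;10m [38;2;247;186;33m[48;2;51;12;56m🬉[38;2;227;145;61m[48;2;13;3;25m🬎[38;2;227;145;62m[48;2;8;2;17m🬎[38;2;227;145;62m[48;2;8;2;17m🬎[38;2;227;145;62m[48;2;8;2;17m🬎[38;2;227;145;62m[48;2;8;2;18m🬎[38;2;227;146;61m[48;2;12;3;24m🬎[38;2;243;158;28m[48;2;123;31;84m🬎[0m
</frame>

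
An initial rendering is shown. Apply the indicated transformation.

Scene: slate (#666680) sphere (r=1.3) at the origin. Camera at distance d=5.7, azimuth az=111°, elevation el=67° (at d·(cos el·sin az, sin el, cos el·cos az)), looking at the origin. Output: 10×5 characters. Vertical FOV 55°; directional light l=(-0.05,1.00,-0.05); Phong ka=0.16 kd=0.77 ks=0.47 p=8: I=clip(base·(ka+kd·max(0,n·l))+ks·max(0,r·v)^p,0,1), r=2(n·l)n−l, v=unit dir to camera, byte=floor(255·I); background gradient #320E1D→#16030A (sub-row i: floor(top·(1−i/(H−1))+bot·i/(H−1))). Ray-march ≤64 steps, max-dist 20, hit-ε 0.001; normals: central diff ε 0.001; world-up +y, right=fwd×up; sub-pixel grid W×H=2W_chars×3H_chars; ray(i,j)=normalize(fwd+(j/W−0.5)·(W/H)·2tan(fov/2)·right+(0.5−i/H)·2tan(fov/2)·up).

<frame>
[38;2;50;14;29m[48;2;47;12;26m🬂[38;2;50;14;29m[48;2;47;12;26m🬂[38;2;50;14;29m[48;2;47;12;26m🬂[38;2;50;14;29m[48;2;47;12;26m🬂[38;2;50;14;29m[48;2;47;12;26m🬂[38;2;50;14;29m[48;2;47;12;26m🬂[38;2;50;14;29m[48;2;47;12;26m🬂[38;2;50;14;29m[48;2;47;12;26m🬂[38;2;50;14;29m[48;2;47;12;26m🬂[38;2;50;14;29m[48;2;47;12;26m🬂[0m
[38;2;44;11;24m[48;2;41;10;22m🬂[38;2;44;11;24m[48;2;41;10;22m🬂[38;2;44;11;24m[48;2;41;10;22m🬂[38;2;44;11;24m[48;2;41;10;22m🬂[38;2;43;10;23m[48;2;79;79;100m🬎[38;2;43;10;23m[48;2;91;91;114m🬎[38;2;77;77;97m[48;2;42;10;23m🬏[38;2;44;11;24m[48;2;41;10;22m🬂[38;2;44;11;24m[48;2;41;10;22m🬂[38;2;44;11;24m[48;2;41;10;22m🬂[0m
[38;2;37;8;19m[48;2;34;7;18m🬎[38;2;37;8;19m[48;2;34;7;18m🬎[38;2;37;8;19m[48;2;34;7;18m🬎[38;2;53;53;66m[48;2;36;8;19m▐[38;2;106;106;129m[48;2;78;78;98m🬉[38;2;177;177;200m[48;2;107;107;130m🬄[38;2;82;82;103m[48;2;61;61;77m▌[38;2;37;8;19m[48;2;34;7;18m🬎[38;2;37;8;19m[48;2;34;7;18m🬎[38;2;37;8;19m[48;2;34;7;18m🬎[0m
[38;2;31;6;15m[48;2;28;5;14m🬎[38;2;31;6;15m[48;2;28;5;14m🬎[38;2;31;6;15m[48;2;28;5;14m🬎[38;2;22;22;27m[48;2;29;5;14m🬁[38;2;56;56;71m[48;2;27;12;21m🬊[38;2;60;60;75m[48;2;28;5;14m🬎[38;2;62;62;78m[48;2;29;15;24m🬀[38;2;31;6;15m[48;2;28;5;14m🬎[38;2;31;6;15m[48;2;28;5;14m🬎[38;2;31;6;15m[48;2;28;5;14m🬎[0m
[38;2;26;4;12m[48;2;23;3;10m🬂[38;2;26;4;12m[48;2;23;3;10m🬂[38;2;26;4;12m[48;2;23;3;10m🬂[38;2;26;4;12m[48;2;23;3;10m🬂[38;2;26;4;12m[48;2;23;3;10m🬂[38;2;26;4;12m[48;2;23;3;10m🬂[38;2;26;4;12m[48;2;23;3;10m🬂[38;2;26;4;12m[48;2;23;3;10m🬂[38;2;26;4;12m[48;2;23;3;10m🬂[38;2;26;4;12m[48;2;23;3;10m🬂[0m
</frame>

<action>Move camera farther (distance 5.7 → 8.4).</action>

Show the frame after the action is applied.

<frame>
[38;2;50;14;29m[48;2;47;12;26m🬂[38;2;50;14;29m[48;2;47;12;26m🬂[38;2;50;14;29m[48;2;47;12;26m🬂[38;2;50;14;29m[48;2;47;12;26m🬂[38;2;50;14;29m[48;2;47;12;26m🬂[38;2;50;14;29m[48;2;47;12;26m🬂[38;2;50;14;29m[48;2;47;12;26m🬂[38;2;50;14;29m[48;2;47;12;26m🬂[38;2;50;14;29m[48;2;47;12;26m🬂[38;2;50;14;29m[48;2;47;12;26m🬂[0m
[38;2;44;11;24m[48;2;41;10;22m🬂[38;2;44;11;24m[48;2;41;10;22m🬂[38;2;44;11;24m[48;2;41;10;22m🬂[38;2;44;11;24m[48;2;41;10;22m🬂[38;2;44;11;24m[48;2;41;10;22m🬂[38;2;44;11;24m[48;2;41;10;22m🬂[38;2;44;11;24m[48;2;41;10;22m🬂[38;2;44;11;24m[48;2;41;10;22m🬂[38;2;44;11;24m[48;2;41;10;22m🬂[38;2;44;11;24m[48;2;41;10;22m🬂[0m
[38;2;37;8;19m[48;2;34;7;18m🬎[38;2;37;8;19m[48;2;34;7;18m🬎[38;2;37;8;19m[48;2;34;7;18m🬎[38;2;37;8;19m[48;2;34;7;18m🬎[38;2;40;26;37m[48;2;74;74;93m🬐[38;2;212;212;236m[48;2;87;87;109m🬃[38;2;58;58;72m[48;2;36;8;19m🬓[38;2;37;8;19m[48;2;34;7;18m🬎[38;2;37;8;19m[48;2;34;7;18m🬎[38;2;37;8;19m[48;2;34;7;18m🬎[0m
[38;2;31;6;15m[48;2;28;5;14m🬎[38;2;31;6;15m[48;2;28;5;14m🬎[38;2;31;6;15m[48;2;28;5;14m🬎[38;2;31;6;15m[48;2;28;5;14m🬎[38;2;44;44;55m[48;2;29;5;14m🬁[38;2;51;51;64m[48;2;29;5;14m🬂[38;2;31;6;15m[48;2;28;5;14m🬎[38;2;31;6;15m[48;2;28;5;14m🬎[38;2;31;6;15m[48;2;28;5;14m🬎[38;2;31;6;15m[48;2;28;5;14m🬎[0m
[38;2;26;4;12m[48;2;23;3;10m🬂[38;2;26;4;12m[48;2;23;3;10m🬂[38;2;26;4;12m[48;2;23;3;10m🬂[38;2;26;4;12m[48;2;23;3;10m🬂[38;2;26;4;12m[48;2;23;3;10m🬂[38;2;26;4;12m[48;2;23;3;10m🬂[38;2;26;4;12m[48;2;23;3;10m🬂[38;2;26;4;12m[48;2;23;3;10m🬂[38;2;26;4;12m[48;2;23;3;10m🬂[38;2;26;4;12m[48;2;23;3;10m🬂[0m
</frame>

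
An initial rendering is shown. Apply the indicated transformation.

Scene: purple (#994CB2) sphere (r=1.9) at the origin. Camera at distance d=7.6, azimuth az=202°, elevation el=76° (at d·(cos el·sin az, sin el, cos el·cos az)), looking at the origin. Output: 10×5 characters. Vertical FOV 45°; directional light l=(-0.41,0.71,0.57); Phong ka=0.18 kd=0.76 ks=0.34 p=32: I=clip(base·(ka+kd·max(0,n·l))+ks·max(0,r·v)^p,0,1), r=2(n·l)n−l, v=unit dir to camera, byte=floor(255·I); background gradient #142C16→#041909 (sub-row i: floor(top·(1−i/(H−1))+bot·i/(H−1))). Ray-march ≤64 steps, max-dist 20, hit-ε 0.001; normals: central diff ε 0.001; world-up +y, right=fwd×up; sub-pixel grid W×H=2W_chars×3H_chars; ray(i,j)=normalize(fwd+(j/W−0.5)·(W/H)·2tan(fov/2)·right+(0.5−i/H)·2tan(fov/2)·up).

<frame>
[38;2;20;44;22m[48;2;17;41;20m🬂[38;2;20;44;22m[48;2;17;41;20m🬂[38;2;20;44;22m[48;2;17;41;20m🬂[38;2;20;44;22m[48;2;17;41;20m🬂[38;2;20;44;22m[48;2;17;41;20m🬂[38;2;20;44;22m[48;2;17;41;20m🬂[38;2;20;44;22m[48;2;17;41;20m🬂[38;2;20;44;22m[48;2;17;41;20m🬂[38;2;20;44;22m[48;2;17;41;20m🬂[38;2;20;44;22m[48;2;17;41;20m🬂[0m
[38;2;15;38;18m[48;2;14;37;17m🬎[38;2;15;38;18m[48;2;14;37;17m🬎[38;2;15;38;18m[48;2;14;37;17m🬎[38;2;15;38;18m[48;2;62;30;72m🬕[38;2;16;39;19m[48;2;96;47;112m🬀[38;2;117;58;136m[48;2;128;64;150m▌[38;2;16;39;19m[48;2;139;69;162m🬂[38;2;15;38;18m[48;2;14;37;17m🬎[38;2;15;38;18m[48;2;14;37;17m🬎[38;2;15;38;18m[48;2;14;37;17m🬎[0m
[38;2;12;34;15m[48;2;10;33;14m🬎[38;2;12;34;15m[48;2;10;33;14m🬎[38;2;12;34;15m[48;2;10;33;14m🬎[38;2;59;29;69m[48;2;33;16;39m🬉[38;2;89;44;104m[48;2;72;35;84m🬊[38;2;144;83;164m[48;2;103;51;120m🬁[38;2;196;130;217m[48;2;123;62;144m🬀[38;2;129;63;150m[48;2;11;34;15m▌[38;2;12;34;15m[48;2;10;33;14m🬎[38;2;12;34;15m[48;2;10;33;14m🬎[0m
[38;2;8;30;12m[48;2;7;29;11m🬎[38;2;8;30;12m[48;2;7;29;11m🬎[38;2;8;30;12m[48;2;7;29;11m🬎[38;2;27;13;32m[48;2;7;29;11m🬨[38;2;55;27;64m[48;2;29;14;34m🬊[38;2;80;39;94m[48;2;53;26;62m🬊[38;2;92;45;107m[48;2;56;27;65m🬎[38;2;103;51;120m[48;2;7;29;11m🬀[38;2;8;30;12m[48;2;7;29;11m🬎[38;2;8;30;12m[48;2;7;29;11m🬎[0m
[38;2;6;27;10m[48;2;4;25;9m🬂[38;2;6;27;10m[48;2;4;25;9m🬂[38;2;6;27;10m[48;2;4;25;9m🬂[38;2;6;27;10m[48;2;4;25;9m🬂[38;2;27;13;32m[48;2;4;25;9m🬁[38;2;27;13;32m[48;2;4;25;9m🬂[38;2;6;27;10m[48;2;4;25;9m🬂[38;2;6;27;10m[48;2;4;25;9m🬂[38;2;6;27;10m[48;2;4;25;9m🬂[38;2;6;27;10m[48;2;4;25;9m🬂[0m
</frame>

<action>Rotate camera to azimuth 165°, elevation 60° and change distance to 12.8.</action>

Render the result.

<frame>
[38;2;20;44;22m[48;2;17;41;20m🬂[38;2;20;44;22m[48;2;17;41;20m🬂[38;2;20;44;22m[48;2;17;41;20m🬂[38;2;20;44;22m[48;2;17;41;20m🬂[38;2;20;44;22m[48;2;17;41;20m🬂[38;2;20;44;22m[48;2;17;41;20m🬂[38;2;20;44;22m[48;2;17;41;20m🬂[38;2;20;44;22m[48;2;17;41;20m🬂[38;2;20;44;22m[48;2;17;41;20m🬂[38;2;20;44;22m[48;2;17;41;20m🬂[0m
[38;2;15;38;18m[48;2;14;37;17m🬎[38;2;15;38;18m[48;2;14;37;17m🬎[38;2;15;38;18m[48;2;14;37;17m🬎[38;2;15;38;18m[48;2;14;37;17m🬎[38;2;15;38;18m[48;2;122;60;142m🬝[38;2;15;38;18m[48;2;139;68;162m🬎[38;2;15;38;18m[48;2;14;37;17m🬎[38;2;15;38;18m[48;2;14;37;17m🬎[38;2;15;38;18m[48;2;14;37;17m🬎[38;2;15;38;18m[48;2;14;37;17m🬎[0m
[38;2;12;34;15m[48;2;10;33;14m🬎[38;2;12;34;15m[48;2;10;33;14m🬎[38;2;12;34;15m[48;2;10;33;14m🬎[38;2;12;34;15m[48;2;10;33;14m🬎[38;2;81;40;94m[48;2;36;17;42m🬊[38;2;129;72;147m[48;2;63;31;74m🬂[38;2;103;51;121m[48;2;22;32;26m🬄[38;2;12;34;15m[48;2;10;33;14m🬎[38;2;12;34;15m[48;2;10;33;14m🬎[38;2;12;34;15m[48;2;10;33;14m🬎[0m
[38;2;8;30;12m[48;2;7;29;11m🬎[38;2;8;30;12m[48;2;7;29;11m🬎[38;2;8;30;12m[48;2;7;29;11m🬎[38;2;8;30;12m[48;2;7;29;11m🬎[38;2;27;13;32m[48;2;7;29;11m🬊[38;2;27;13;32m[48;2;7;29;11m🬎[38;2;27;13;32m[48;2;7;29;11m🬀[38;2;8;30;12m[48;2;7;29;11m🬎[38;2;8;30;12m[48;2;7;29;11m🬎[38;2;8;30;12m[48;2;7;29;11m🬎[0m
[38;2;6;27;10m[48;2;4;25;9m🬂[38;2;6;27;10m[48;2;4;25;9m🬂[38;2;6;27;10m[48;2;4;25;9m🬂[38;2;6;27;10m[48;2;4;25;9m🬂[38;2;6;27;10m[48;2;4;25;9m🬂[38;2;6;27;10m[48;2;4;25;9m🬂[38;2;6;27;10m[48;2;4;25;9m🬂[38;2;6;27;10m[48;2;4;25;9m🬂[38;2;6;27;10m[48;2;4;25;9m🬂[38;2;6;27;10m[48;2;4;25;9m🬂[0m
</frame>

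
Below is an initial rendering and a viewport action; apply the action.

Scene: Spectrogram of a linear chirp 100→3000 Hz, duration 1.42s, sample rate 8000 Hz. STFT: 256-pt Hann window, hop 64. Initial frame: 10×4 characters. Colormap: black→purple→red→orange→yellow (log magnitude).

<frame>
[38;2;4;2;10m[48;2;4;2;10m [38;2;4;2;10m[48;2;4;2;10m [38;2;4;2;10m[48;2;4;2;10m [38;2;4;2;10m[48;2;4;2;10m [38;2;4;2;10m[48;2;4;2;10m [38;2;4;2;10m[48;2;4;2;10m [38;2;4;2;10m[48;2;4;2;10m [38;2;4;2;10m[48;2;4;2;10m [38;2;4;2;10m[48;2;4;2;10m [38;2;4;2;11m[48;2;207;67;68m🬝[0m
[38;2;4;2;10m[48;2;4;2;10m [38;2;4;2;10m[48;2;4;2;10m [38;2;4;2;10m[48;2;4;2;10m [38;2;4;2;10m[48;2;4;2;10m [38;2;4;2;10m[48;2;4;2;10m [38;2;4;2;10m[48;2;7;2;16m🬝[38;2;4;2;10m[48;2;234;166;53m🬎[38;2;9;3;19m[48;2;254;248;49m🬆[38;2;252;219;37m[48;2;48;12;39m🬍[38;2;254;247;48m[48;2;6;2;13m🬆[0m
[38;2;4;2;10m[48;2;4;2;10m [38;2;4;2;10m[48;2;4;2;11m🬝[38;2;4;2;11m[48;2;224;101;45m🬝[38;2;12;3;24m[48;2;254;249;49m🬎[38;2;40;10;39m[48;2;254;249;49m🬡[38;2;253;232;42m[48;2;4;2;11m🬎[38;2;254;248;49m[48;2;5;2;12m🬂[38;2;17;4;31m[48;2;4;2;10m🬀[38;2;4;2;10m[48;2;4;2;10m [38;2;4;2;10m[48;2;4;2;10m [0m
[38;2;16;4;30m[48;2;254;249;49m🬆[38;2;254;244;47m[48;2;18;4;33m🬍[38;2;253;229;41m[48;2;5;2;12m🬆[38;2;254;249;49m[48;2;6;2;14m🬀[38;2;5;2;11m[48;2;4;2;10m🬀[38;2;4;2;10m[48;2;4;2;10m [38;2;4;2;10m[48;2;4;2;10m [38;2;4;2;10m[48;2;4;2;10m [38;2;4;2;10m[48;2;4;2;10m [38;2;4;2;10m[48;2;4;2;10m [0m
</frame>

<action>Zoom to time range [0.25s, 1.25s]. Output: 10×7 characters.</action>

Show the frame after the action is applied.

<frame>
[38;2;4;2;10m[48;2;4;2;10m [38;2;4;2;10m[48;2;4;2;10m [38;2;4;2;10m[48;2;4;2;10m [38;2;4;2;10m[48;2;4;2;10m [38;2;4;2;10m[48;2;4;2;10m [38;2;4;2;10m[48;2;4;2;10m [38;2;4;2;10m[48;2;4;2;10m [38;2;4;2;10m[48;2;4;2;10m [38;2;4;2;10m[48;2;4;2;10m [38;2;4;2;10m[48;2;4;2;10m [0m
[38;2;4;2;10m[48;2;4;2;10m [38;2;4;2;10m[48;2;4;2;10m [38;2;4;2;10m[48;2;4;2;10m [38;2;4;2;10m[48;2;4;2;10m [38;2;4;2;10m[48;2;4;2;10m [38;2;4;2;10m[48;2;4;2;10m [38;2;4;2;10m[48;2;4;2;10m [38;2;4;2;10m[48;2;4;2;10m [38;2;4;2;10m[48;2;4;2;10m [38;2;4;2;10m[48;2;5;2;12m🬝[0m
[38;2;4;2;10m[48;2;4;2;10m [38;2;4;2;10m[48;2;4;2;10m [38;2;4;2;10m[48;2;4;2;10m [38;2;4;2;10m[48;2;4;2;10m [38;2;4;2;10m[48;2;4;2;10m [38;2;4;2;10m[48;2;4;2;10m [38;2;4;2;10m[48;2;4;2;11m🬝[38;2;4;2;11m[48;2;24;6;43m🬝[38;2;12;3;23m[48;2;254;239;45m🬎[38;2;39;9;52m[48;2;253;227;40m🬂[0m
[38;2;4;2;10m[48;2;4;2;10m [38;2;4;2;10m[48;2;4;2;10m [38;2;4;2;10m[48;2;4;2;10m [38;2;4;2;10m[48;2;4;2;11m🬝[38;2;4;2;11m[48;2;30;7;54m🬝[38;2;12;3;25m[48;2;254;244;47m🬎[38;2;11;3;22m[48;2;251;221;40m🬂[38;2;253;232;42m[48;2;11;3;22m🬎[38;2;253;225;39m[48;2;9;3;19m🬂[38;2;17;4;32m[48;2;4;2;10m🬀[0m
[38;2;4;2;10m[48;2;4;2;11m🬝[38;2;4;2;11m[48;2;17;4;32m🬝[38;2;7;2;16m[48;2;252;203;30m🬎[38;2;13;3;26m[48;2;253;231;42m🬂[38;2;253;232;42m[48;2;16;4;31m🬎[38;2;252;215;35m[48;2;8;2;17m🬂[38;2;17;4;32m[48;2;4;2;10m🬀[38;2;4;2;11m[48;2;4;2;10m🬀[38;2;4;2;10m[48;2;4;2;10m [38;2;4;2;10m[48;2;4;2;10m [0m
[38;2;9;3;19m[48;2;242;203;53m🬂[38;2;248;215;45m[48;2;27;6;49m🬎[38;2;254;247;48m[48;2;13;3;26m🬂[38;2;34;8;61m[48;2;4;2;11m🬀[38;2;5;2;11m[48;2;4;2;10m🬀[38;2;4;2;10m[48;2;4;2;10m [38;2;4;2;10m[48;2;4;2;10m [38;2;4;2;10m[48;2;4;2;10m [38;2;4;2;10m[48;2;4;2;10m [38;2;4;2;10m[48;2;4;2;10m [0m
[38;2;92;22;87m[48;2;5;2;12m🬀[38;2;5;2;11m[48;2;4;2;10m🬀[38;2;4;2;10m[48;2;4;2;10m [38;2;4;2;10m[48;2;4;2;10m [38;2;4;2;10m[48;2;4;2;10m [38;2;4;2;10m[48;2;4;2;10m [38;2;4;2;10m[48;2;4;2;10m [38;2;4;2;10m[48;2;4;2;10m [38;2;4;2;10m[48;2;4;2;10m [38;2;4;2;10m[48;2;4;2;10m [0m
</frame>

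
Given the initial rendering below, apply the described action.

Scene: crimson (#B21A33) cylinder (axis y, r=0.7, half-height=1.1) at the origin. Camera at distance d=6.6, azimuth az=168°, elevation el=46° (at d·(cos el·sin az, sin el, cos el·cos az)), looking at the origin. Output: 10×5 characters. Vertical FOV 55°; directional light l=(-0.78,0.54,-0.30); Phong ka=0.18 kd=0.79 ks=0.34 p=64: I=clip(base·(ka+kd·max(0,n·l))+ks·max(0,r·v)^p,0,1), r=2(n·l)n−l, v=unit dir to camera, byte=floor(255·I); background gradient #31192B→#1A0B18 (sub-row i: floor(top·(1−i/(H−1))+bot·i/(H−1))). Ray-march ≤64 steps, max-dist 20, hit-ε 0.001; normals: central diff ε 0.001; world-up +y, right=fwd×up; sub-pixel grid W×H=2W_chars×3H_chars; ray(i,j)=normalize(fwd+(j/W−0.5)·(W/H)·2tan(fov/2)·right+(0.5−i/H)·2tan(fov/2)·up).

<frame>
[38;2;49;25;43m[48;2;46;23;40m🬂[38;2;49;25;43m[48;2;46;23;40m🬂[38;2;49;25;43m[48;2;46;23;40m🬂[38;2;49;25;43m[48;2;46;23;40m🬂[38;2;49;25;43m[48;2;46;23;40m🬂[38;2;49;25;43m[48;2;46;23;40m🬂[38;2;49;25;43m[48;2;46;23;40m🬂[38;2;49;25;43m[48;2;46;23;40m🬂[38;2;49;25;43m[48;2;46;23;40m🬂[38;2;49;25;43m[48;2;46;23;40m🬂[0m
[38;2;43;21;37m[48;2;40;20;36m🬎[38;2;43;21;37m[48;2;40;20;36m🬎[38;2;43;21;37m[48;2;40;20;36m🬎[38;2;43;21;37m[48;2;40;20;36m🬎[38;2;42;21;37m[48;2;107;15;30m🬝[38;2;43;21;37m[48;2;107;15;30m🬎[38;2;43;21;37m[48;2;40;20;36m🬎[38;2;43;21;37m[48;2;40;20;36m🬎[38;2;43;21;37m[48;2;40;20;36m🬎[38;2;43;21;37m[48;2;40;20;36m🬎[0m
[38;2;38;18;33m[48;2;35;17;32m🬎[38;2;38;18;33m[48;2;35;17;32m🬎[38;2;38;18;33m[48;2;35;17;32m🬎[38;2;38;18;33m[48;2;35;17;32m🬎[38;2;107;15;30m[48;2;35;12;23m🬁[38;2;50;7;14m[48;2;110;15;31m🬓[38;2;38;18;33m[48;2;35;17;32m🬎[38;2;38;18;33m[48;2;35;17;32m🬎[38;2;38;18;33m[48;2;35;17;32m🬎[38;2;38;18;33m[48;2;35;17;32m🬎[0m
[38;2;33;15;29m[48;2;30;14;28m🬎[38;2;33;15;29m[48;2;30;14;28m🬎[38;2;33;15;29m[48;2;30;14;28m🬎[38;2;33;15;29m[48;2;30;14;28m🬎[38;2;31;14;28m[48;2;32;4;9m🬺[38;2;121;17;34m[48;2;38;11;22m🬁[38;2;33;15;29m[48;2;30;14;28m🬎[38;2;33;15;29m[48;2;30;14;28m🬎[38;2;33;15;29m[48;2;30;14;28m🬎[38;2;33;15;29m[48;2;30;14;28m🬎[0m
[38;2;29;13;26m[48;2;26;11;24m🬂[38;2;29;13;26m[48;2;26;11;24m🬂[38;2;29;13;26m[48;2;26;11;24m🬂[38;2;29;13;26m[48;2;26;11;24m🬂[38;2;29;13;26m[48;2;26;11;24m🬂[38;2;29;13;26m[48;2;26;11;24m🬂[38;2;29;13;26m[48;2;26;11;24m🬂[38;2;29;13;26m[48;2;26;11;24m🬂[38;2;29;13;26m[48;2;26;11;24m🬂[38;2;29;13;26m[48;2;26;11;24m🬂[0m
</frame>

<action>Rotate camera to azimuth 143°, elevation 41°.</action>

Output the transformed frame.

<frame>
[38;2;49;25;43m[48;2;46;23;40m🬂[38;2;49;25;43m[48;2;46;23;40m🬂[38;2;49;25;43m[48;2;46;23;40m🬂[38;2;49;25;43m[48;2;46;23;40m🬂[38;2;49;25;43m[48;2;46;23;40m🬂[38;2;49;25;43m[48;2;46;23;40m🬂[38;2;49;25;43m[48;2;46;23;40m🬂[38;2;49;25;43m[48;2;46;23;40m🬂[38;2;49;25;43m[48;2;46;23;40m🬂[38;2;49;25;43m[48;2;46;23;40m🬂[0m
[38;2;43;21;37m[48;2;40;20;36m🬎[38;2;43;21;37m[48;2;40;20;36m🬎[38;2;43;21;37m[48;2;40;20;36m🬎[38;2;43;21;37m[48;2;40;20;36m🬎[38;2;42;21;37m[48;2;107;15;30m🬝[38;2;43;21;37m[48;2;107;15;30m🬎[38;2;43;21;37m[48;2;40;20;36m🬎[38;2;43;21;37m[48;2;40;20;36m🬎[38;2;43;21;37m[48;2;40;20;36m🬎[38;2;43;21;37m[48;2;40;20;36m🬎[0m
[38;2;38;18;33m[48;2;35;17;32m🬎[38;2;38;18;33m[48;2;35;17;32m🬎[38;2;38;18;33m[48;2;35;17;32m🬎[38;2;38;18;33m[48;2;35;17;32m🬎[38;2;107;15;30m[48;2;35;12;23m🬁[38;2;95;13;27m[48;2;44;6;12m🬡[38;2;38;18;33m[48;2;35;17;32m🬎[38;2;38;18;33m[48;2;35;17;32m🬎[38;2;38;18;33m[48;2;35;17;32m🬎[38;2;38;18;33m[48;2;35;17;32m🬎[0m
[38;2;33;15;29m[48;2;30;14;28m🬎[38;2;33;15;29m[48;2;30;14;28m🬎[38;2;33;15;29m[48;2;30;14;28m🬎[38;2;33;15;29m[48;2;30;14;28m🬎[38;2;31;14;28m[48;2;32;4;9m🬺[38;2;79;11;22m[48;2;31;10;20m🬁[38;2;33;15;29m[48;2;30;14;28m🬎[38;2;33;15;29m[48;2;30;14;28m🬎[38;2;33;15;29m[48;2;30;14;28m🬎[38;2;33;15;29m[48;2;30;14;28m🬎[0m
[38;2;29;13;26m[48;2;26;11;24m🬂[38;2;29;13;26m[48;2;26;11;24m🬂[38;2;29;13;26m[48;2;26;11;24m🬂[38;2;29;13;26m[48;2;26;11;24m🬂[38;2;29;13;26m[48;2;26;11;24m🬂[38;2;29;13;26m[48;2;26;11;24m🬂[38;2;29;13;26m[48;2;26;11;24m🬂[38;2;29;13;26m[48;2;26;11;24m🬂[38;2;29;13;26m[48;2;26;11;24m🬂[38;2;29;13;26m[48;2;26;11;24m🬂[0m
</frame>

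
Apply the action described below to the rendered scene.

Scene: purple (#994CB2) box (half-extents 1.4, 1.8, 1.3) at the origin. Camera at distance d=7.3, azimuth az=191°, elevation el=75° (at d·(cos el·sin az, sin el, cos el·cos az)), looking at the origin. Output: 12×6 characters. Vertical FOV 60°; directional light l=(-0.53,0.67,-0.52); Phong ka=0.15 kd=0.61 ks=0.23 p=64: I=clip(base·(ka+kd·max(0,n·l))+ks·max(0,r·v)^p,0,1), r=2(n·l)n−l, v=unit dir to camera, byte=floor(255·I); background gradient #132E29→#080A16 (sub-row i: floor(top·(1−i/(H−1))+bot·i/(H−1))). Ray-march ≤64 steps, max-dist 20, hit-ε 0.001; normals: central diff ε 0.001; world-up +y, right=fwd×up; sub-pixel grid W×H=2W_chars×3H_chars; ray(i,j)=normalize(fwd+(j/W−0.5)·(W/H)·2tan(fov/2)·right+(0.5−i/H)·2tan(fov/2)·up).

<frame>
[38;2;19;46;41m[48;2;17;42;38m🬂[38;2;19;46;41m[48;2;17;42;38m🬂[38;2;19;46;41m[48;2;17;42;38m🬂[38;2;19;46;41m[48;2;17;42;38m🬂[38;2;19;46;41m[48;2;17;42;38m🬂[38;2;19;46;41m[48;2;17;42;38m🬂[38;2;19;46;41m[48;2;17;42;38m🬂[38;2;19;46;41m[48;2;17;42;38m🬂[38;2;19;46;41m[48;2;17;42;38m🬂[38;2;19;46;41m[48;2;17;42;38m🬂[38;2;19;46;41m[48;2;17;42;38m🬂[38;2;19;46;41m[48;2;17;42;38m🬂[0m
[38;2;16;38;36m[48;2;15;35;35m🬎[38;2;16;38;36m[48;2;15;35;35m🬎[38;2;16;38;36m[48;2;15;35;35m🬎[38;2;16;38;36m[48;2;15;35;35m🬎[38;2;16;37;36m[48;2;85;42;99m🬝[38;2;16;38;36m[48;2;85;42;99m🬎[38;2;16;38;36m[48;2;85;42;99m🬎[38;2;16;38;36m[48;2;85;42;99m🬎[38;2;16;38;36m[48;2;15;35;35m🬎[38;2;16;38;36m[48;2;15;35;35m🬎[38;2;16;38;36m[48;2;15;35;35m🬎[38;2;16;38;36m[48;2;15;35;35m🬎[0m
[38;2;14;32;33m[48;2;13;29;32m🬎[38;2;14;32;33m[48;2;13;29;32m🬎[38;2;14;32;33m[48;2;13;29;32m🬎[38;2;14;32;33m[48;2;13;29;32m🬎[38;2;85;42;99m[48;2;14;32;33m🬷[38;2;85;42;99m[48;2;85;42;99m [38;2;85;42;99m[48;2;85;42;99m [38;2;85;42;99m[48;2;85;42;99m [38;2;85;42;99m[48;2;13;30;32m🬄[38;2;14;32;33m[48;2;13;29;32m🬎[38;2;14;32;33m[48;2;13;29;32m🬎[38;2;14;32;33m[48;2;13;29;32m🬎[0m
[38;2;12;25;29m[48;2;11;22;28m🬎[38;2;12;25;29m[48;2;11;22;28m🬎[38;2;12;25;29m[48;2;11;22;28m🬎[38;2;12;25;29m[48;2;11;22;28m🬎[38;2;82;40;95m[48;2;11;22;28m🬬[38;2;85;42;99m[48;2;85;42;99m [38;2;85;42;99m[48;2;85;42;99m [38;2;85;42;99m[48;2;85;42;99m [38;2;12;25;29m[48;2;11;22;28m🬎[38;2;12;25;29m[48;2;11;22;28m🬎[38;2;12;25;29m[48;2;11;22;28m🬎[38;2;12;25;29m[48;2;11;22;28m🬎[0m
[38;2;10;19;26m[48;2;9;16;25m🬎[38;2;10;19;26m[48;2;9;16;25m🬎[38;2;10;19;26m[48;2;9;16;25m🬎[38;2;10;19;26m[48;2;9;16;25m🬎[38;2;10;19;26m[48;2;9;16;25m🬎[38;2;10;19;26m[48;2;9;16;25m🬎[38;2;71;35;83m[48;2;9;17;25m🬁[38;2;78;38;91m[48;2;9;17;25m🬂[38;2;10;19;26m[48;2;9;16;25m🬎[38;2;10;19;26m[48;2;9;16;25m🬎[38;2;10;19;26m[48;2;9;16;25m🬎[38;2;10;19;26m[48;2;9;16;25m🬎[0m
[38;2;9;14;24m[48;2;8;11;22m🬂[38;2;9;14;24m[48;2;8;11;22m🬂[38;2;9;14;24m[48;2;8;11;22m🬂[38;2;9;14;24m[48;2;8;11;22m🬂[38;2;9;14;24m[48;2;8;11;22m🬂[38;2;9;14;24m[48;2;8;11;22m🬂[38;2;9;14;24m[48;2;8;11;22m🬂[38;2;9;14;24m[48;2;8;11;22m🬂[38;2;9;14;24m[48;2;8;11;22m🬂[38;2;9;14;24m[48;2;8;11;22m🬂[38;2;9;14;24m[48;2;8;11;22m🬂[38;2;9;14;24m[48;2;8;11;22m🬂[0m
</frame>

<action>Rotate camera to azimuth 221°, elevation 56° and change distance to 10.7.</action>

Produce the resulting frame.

<frame>
[38;2;19;46;41m[48;2;17;42;38m🬂[38;2;19;46;41m[48;2;17;42;38m🬂[38;2;19;46;41m[48;2;17;42;38m🬂[38;2;19;46;41m[48;2;17;42;38m🬂[38;2;19;46;41m[48;2;17;42;38m🬂[38;2;19;46;41m[48;2;17;42;38m🬂[38;2;19;46;41m[48;2;17;42;38m🬂[38;2;19;46;41m[48;2;17;42;38m🬂[38;2;19;46;41m[48;2;17;42;38m🬂[38;2;19;46;41m[48;2;17;42;38m🬂[38;2;19;46;41m[48;2;17;42;38m🬂[38;2;19;46;41m[48;2;17;42;38m🬂[0m
[38;2;16;38;36m[48;2;15;35;35m🬎[38;2;16;38;36m[48;2;15;35;35m🬎[38;2;16;38;36m[48;2;15;35;35m🬎[38;2;16;38;36m[48;2;15;35;35m🬎[38;2;16;38;36m[48;2;15;35;35m🬎[38;2;16;38;36m[48;2;15;35;35m🬎[38;2;16;38;36m[48;2;15;35;35m🬎[38;2;16;38;36m[48;2;15;35;35m🬎[38;2;16;38;36m[48;2;15;35;35m🬎[38;2;16;38;36m[48;2;15;35;35m🬎[38;2;16;38;36m[48;2;15;35;35m🬎[38;2;16;38;36m[48;2;15;35;35m🬎[0m
[38;2;14;32;33m[48;2;13;29;32m🬎[38;2;14;32;33m[48;2;13;29;32m🬎[38;2;14;32;33m[48;2;13;29;32m🬎[38;2;14;32;33m[48;2;13;29;32m🬎[38;2;14;31;33m[48;2;71;35;83m🬝[38;2;15;33;34m[48;2;85;42;99m🬀[38;2;85;42;99m[48;2;85;42;99m [38;2;80;39;94m[48;2;14;32;33m🬱[38;2;14;32;33m[48;2;13;29;32m🬎[38;2;14;32;33m[48;2;13;29;32m🬎[38;2;14;32;33m[48;2;13;29;32m🬎[38;2;14;32;33m[48;2;13;29;32m🬎[0m
[38;2;12;25;29m[48;2;11;22;28m🬎[38;2;12;25;29m[48;2;11;22;28m🬎[38;2;12;25;29m[48;2;11;22;28m🬎[38;2;12;25;29m[48;2;11;22;28m🬎[38;2;12;25;29m[48;2;11;22;28m🬎[38;2;73;36;86m[48;2;11;22;28m🬬[38;2;85;42;99m[48;2;71;35;83m🬂[38;2;72;35;84m[48;2;11;23;28m🬄[38;2;12;25;29m[48;2;11;22;28m🬎[38;2;12;25;29m[48;2;11;22;28m🬎[38;2;12;25;29m[48;2;11;22;28m🬎[38;2;12;25;29m[48;2;11;22;28m🬎[0m
[38;2;10;19;26m[48;2;9;16;25m🬎[38;2;10;19;26m[48;2;9;16;25m🬎[38;2;10;19;26m[48;2;9;16;25m🬎[38;2;10;19;26m[48;2;9;16;25m🬎[38;2;10;19;26m[48;2;9;16;25m🬎[38;2;10;19;26m[48;2;9;16;25m🬎[38;2;71;35;83m[48;2;9;17;25m🬀[38;2;10;19;26m[48;2;9;16;25m🬎[38;2;10;19;26m[48;2;9;16;25m🬎[38;2;10;19;26m[48;2;9;16;25m🬎[38;2;10;19;26m[48;2;9;16;25m🬎[38;2;10;19;26m[48;2;9;16;25m🬎[0m
[38;2;9;14;24m[48;2;8;11;22m🬂[38;2;9;14;24m[48;2;8;11;22m🬂[38;2;9;14;24m[48;2;8;11;22m🬂[38;2;9;14;24m[48;2;8;11;22m🬂[38;2;9;14;24m[48;2;8;11;22m🬂[38;2;9;14;24m[48;2;8;11;22m🬂[38;2;9;14;24m[48;2;8;11;22m🬂[38;2;9;14;24m[48;2;8;11;22m🬂[38;2;9;14;24m[48;2;8;11;22m🬂[38;2;9;14;24m[48;2;8;11;22m🬂[38;2;9;14;24m[48;2;8;11;22m🬂[38;2;9;14;24m[48;2;8;11;22m🬂[0m
</frame>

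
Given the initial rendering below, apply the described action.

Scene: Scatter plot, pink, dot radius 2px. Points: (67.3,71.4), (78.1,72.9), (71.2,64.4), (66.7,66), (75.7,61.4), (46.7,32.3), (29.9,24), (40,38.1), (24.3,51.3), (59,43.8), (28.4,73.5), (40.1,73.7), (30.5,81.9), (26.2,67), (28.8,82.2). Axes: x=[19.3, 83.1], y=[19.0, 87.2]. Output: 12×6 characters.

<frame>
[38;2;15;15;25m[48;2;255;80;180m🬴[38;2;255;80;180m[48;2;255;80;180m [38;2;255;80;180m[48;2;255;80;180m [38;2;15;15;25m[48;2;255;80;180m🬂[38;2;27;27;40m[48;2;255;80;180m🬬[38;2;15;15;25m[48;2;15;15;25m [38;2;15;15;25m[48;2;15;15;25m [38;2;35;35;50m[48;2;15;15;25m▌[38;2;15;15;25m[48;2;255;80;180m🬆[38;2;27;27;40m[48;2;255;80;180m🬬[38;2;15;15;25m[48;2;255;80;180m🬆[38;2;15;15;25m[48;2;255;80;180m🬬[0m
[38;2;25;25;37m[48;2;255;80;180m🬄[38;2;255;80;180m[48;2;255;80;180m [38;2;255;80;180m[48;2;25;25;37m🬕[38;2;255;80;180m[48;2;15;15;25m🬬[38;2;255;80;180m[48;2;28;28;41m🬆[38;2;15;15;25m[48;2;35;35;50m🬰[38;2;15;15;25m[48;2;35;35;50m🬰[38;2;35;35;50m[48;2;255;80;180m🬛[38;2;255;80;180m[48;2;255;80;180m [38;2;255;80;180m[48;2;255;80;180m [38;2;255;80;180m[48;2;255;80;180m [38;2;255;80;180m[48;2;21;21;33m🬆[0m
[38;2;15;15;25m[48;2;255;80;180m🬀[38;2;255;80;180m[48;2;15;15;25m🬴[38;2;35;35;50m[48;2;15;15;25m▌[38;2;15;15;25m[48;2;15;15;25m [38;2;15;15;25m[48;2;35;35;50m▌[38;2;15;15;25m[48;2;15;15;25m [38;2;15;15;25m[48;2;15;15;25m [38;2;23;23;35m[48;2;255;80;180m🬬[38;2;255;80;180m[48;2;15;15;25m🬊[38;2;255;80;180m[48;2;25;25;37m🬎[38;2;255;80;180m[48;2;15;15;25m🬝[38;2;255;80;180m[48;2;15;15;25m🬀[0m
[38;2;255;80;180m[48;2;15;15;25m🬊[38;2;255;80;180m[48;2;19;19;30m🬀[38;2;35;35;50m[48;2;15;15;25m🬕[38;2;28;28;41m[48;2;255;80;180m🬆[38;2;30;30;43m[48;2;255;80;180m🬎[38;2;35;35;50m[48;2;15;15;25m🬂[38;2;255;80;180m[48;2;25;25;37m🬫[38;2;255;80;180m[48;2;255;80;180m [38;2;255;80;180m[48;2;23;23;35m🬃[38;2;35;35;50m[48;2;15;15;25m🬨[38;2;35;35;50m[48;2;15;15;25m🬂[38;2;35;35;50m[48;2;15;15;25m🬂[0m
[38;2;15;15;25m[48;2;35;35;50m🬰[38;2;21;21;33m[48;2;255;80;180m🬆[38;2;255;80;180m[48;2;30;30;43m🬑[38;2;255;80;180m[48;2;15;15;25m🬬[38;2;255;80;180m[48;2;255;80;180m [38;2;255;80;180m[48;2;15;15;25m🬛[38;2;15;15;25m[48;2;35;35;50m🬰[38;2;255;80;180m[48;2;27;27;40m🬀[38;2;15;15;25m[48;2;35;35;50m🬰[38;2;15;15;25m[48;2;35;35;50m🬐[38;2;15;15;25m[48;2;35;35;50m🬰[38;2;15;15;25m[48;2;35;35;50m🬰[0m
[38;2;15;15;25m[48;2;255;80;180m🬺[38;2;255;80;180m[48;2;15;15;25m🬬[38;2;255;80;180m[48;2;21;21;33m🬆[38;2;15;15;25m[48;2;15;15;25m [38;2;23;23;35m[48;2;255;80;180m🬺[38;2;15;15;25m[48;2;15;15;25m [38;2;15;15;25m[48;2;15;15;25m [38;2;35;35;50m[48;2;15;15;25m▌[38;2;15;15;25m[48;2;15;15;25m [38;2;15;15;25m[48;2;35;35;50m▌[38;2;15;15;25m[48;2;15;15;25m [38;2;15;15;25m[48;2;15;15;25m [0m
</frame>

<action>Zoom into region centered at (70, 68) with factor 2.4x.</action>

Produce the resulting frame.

<frame>
[38;2;15;15;25m[48;2;15;15;25m [38;2;15;15;25m[48;2;15;15;25m [38;2;35;35;50m[48;2;15;15;25m▌[38;2;15;15;25m[48;2;15;15;25m [38;2;15;15;25m[48;2;35;35;50m▌[38;2;15;15;25m[48;2;15;15;25m [38;2;15;15;25m[48;2;15;15;25m [38;2;35;35;50m[48;2;15;15;25m▌[38;2;15;15;25m[48;2;15;15;25m [38;2;15;15;25m[48;2;35;35;50m▌[38;2;15;15;25m[48;2;15;15;25m [38;2;15;15;25m[48;2;15;15;25m [0m
[38;2;15;15;25m[48;2;35;35;50m🬰[38;2;15;15;25m[48;2;35;35;50m🬰[38;2;35;35;50m[48;2;15;15;25m🬛[38;2;15;15;25m[48;2;35;35;50m🬰[38;2;28;28;41m[48;2;255;80;180m🬆[38;2;23;23;35m[48;2;255;80;180m🬬[38;2;15;15;25m[48;2;35;35;50m🬰[38;2;35;35;50m[48;2;15;15;25m🬛[38;2;21;21;33m[48;2;255;80;180m🬆[38;2;255;80;180m[48;2;35;35;50m🬺[38;2;23;23;35m[48;2;255;80;180m🬬[38;2;15;15;25m[48;2;35;35;50m🬰[0m
[38;2;15;15;25m[48;2;15;15;25m [38;2;15;15;25m[48;2;15;15;25m [38;2;35;35;50m[48;2;15;15;25m▌[38;2;15;15;25m[48;2;255;80;180m🬛[38;2;255;80;180m[48;2;255;80;180m [38;2;255;80;180m[48;2;15;15;25m🬆[38;2;15;15;25m[48;2;255;80;180m🬬[38;2;35;35;50m[48;2;15;15;25m▌[38;2;15;15;25m[48;2;255;80;180m🬺[38;2;255;80;180m[48;2;28;28;41m🬆[38;2;15;15;25m[48;2;15;15;25m [38;2;15;15;25m[48;2;15;15;25m [0m
[38;2;35;35;50m[48;2;15;15;25m🬂[38;2;35;35;50m[48;2;15;15;25m🬂[38;2;35;35;50m[48;2;15;15;25m🬕[38;2;255;80;180m[48;2;15;15;25m🬊[38;2;255;80;180m[48;2;35;35;50m🬝[38;2;255;80;180m[48;2;15;15;25m🬬[38;2;255;80;180m[48;2;255;80;180m [38;2;255;80;180m[48;2;30;30;43m🬢[38;2;255;80;180m[48;2;28;28;41m🬱[38;2;35;35;50m[48;2;15;15;25m🬨[38;2;35;35;50m[48;2;15;15;25m🬂[38;2;35;35;50m[48;2;15;15;25m🬂[0m
[38;2;15;15;25m[48;2;35;35;50m🬰[38;2;15;15;25m[48;2;35;35;50m🬰[38;2;35;35;50m[48;2;15;15;25m🬛[38;2;15;15;25m[48;2;35;35;50m🬰[38;2;15;15;25m[48;2;35;35;50m🬐[38;2;15;15;25m[48;2;35;35;50m🬰[38;2;255;80;180m[48;2;23;23;35m🬀[38;2;255;80;180m[48;2;28;28;41m🬊[38;2;255;80;180m[48;2;15;15;25m🬝[38;2;255;80;180m[48;2;31;31;45m🬀[38;2;15;15;25m[48;2;35;35;50m🬰[38;2;15;15;25m[48;2;35;35;50m🬰[0m
[38;2;15;15;25m[48;2;15;15;25m [38;2;15;15;25m[48;2;15;15;25m [38;2;35;35;50m[48;2;15;15;25m▌[38;2;15;15;25m[48;2;15;15;25m [38;2;15;15;25m[48;2;35;35;50m▌[38;2;15;15;25m[48;2;15;15;25m [38;2;15;15;25m[48;2;15;15;25m [38;2;35;35;50m[48;2;15;15;25m▌[38;2;15;15;25m[48;2;15;15;25m [38;2;15;15;25m[48;2;35;35;50m▌[38;2;15;15;25m[48;2;15;15;25m [38;2;15;15;25m[48;2;15;15;25m [0m
</frame>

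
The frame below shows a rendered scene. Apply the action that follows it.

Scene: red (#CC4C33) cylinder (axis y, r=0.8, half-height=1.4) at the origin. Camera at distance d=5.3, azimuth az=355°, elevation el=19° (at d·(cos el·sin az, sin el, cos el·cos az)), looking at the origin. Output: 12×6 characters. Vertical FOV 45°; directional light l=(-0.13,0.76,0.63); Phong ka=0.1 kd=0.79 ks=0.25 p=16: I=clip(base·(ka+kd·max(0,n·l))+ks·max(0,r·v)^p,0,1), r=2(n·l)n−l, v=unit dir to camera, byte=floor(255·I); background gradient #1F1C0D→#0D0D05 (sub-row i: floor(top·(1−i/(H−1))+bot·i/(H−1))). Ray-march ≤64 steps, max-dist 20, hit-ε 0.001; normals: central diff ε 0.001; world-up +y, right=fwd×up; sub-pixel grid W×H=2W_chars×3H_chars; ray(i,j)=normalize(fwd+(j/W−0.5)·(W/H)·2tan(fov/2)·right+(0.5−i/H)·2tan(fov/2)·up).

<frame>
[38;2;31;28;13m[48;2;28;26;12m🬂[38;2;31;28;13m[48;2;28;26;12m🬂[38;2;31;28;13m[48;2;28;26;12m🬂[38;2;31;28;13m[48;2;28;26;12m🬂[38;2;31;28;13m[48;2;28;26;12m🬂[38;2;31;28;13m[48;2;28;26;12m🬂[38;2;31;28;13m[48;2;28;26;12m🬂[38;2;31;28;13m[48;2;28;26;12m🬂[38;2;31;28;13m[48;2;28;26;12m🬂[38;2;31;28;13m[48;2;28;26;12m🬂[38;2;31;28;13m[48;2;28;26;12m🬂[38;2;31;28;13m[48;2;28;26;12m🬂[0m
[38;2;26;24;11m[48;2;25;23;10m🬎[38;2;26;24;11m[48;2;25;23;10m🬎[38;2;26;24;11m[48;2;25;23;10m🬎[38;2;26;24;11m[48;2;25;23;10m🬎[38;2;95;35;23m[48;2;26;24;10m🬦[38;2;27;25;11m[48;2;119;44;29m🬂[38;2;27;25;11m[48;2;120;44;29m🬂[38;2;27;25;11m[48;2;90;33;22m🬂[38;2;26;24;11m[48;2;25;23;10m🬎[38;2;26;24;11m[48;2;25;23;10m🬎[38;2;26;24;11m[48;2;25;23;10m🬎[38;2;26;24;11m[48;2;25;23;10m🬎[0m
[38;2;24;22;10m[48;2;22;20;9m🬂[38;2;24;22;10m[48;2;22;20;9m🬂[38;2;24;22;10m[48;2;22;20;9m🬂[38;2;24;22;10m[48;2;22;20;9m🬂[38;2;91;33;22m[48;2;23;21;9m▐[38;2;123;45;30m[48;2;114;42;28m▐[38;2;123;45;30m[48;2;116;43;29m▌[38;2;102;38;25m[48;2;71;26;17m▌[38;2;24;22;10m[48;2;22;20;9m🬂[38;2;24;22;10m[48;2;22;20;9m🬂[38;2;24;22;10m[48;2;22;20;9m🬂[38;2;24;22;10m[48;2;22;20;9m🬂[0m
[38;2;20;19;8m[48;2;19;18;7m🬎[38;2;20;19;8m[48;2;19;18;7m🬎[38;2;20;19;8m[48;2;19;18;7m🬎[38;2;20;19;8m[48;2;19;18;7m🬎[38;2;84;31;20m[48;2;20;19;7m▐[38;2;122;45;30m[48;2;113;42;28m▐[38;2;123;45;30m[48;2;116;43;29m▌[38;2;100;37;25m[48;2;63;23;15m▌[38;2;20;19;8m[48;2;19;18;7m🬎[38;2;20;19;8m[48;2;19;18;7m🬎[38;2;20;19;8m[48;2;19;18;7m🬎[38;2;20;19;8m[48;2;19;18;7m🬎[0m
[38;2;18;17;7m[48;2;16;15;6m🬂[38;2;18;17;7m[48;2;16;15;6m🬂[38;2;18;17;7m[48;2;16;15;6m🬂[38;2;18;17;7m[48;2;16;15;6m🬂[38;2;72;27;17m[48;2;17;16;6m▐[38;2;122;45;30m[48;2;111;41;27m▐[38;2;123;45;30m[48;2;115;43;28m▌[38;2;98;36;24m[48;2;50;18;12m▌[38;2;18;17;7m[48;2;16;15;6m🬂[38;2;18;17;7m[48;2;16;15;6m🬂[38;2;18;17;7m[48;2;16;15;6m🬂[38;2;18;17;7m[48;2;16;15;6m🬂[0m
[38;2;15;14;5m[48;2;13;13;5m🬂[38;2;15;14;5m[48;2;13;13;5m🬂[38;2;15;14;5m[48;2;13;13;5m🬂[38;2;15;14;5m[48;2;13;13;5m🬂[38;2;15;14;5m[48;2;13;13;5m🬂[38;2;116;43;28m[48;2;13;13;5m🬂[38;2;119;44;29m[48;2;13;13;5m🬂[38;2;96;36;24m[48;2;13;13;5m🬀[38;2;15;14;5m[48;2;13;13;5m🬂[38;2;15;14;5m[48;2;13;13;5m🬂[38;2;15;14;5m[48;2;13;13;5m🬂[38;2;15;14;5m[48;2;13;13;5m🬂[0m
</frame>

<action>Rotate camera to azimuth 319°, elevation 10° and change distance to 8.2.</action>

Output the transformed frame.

<frame>
[38;2;31;28;13m[48;2;28;26;12m🬂[38;2;31;28;13m[48;2;28;26;12m🬂[38;2;31;28;13m[48;2;28;26;12m🬂[38;2;31;28;13m[48;2;28;26;12m🬂[38;2;31;28;13m[48;2;28;26;12m🬂[38;2;31;28;13m[48;2;28;26;12m🬂[38;2;31;28;13m[48;2;28;26;12m🬂[38;2;31;28;13m[48;2;28;26;12m🬂[38;2;31;28;13m[48;2;28;26;12m🬂[38;2;31;28;13m[48;2;28;26;12m🬂[38;2;31;28;13m[48;2;28;26;12m🬂[38;2;31;28;13m[48;2;28;26;12m🬂[0m
[38;2;26;24;11m[48;2;25;23;10m🬎[38;2;26;24;11m[48;2;25;23;10m🬎[38;2;26;24;11m[48;2;25;23;10m🬎[38;2;26;24;11m[48;2;25;23;10m🬎[38;2;26;24;11m[48;2;25;23;10m🬎[38;2;26;24;11m[48;2;25;23;10m🬎[38;2;26;24;11m[48;2;25;23;10m🬎[38;2;26;24;11m[48;2;25;23;10m🬎[38;2;26;24;11m[48;2;25;23;10m🬎[38;2;26;24;11m[48;2;25;23;10m🬎[38;2;26;24;11m[48;2;25;23;10m🬎[38;2;26;24;11m[48;2;25;23;10m🬎[0m
[38;2;24;22;10m[48;2;22;20;9m🬂[38;2;24;22;10m[48;2;22;20;9m🬂[38;2;24;22;10m[48;2;22;20;9m🬂[38;2;24;22;10m[48;2;22;20;9m🬂[38;2;24;22;10m[48;2;22;20;9m🬂[38;2;20;7;5m[48;2;80;29;20m▌[38;2;110;41;27m[48;2;123;46;30m▌[38;2;107;39;26m[48;2;23;21;9m▌[38;2;24;22;10m[48;2;22;20;9m🬂[38;2;24;22;10m[48;2;22;20;9m🬂[38;2;24;22;10m[48;2;22;20;9m🬂[38;2;24;22;10m[48;2;22;20;9m🬂[0m
[38;2;20;19;8m[48;2;19;18;7m🬎[38;2;20;19;8m[48;2;19;18;7m🬎[38;2;20;19;8m[48;2;19;18;7m🬎[38;2;20;19;8m[48;2;19;18;7m🬎[38;2;20;19;8m[48;2;19;18;7m🬎[38;2;20;7;5m[48;2;79;29;19m▌[38;2;110;41;27m[48;2;123;46;30m▌[38;2;103;38;25m[48;2;20;19;7m▌[38;2;20;19;8m[48;2;19;18;7m🬎[38;2;20;19;8m[48;2;19;18;7m🬎[38;2;20;19;8m[48;2;19;18;7m🬎[38;2;20;19;8m[48;2;19;18;7m🬎[0m
[38;2;18;17;7m[48;2;16;15;6m🬂[38;2;18;17;7m[48;2;16;15;6m🬂[38;2;18;17;7m[48;2;16;15;6m🬂[38;2;18;17;7m[48;2;16;15;6m🬂[38;2;18;17;7m[48;2;16;15;6m🬂[38;2;78;29;19m[48;2;17;13;5m🬉[38;2;116;43;28m[48;2;16;15;6m🬎[38;2;100;37;25m[48;2;16;15;6m🬀[38;2;18;17;7m[48;2;16;15;6m🬂[38;2;18;17;7m[48;2;16;15;6m🬂[38;2;18;17;7m[48;2;16;15;6m🬂[38;2;18;17;7m[48;2;16;15;6m🬂[0m
[38;2;15;14;5m[48;2;13;13;5m🬂[38;2;15;14;5m[48;2;13;13;5m🬂[38;2;15;14;5m[48;2;13;13;5m🬂[38;2;15;14;5m[48;2;13;13;5m🬂[38;2;15;14;5m[48;2;13;13;5m🬂[38;2;15;14;5m[48;2;13;13;5m🬂[38;2;15;14;5m[48;2;13;13;5m🬂[38;2;15;14;5m[48;2;13;13;5m🬂[38;2;15;14;5m[48;2;13;13;5m🬂[38;2;15;14;5m[48;2;13;13;5m🬂[38;2;15;14;5m[48;2;13;13;5m🬂[38;2;15;14;5m[48;2;13;13;5m🬂[0m
</frame>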